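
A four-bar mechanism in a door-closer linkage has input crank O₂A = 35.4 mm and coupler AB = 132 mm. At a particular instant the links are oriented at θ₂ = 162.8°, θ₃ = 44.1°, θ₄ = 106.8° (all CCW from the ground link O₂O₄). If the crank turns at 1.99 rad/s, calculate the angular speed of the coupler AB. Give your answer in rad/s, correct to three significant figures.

ω₂ = 1.99 rad/s
Differentiating the loop-closure r₂e^{iθ₂}+r₃e^{iθ₃}=r₁+r₄e^{iθ₄} gives r₂ω₂e^{iθ₂}+r₃ω₃e^{iθ₃}=r₄ω₄e^{iθ₄}.
Eliminating the other unknown: ω₃ = r₂ω₂ sin(θ₄−θ₂) / [r₃ sin(θ₃−θ₄)].
Numerator sine = -0.82904; denominator sine = -0.88862.
Result = 0.0354·1.99·(-0.82904) / (0.132·(-0.88862)) = +0.4979 rad/s; magnitude 0.4979 rad/s.

0.498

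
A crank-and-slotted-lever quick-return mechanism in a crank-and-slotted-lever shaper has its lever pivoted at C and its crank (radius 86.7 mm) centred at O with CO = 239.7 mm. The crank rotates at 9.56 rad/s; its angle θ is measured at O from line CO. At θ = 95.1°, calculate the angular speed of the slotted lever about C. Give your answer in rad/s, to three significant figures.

0.884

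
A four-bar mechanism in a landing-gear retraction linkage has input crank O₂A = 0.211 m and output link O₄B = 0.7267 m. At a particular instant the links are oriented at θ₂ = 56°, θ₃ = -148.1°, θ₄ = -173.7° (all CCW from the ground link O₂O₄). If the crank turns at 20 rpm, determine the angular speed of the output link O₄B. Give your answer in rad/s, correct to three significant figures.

ω₂ = 2.094 rad/s (from 20 rpm).
Differentiating the loop-closure r₂e^{iθ₂}+r₃e^{iθ₃}=r₁+r₄e^{iθ₄} gives r₂ω₂e^{iθ₂}+r₃ω₃e^{iθ₃}=r₄ω₄e^{iθ₄}.
Eliminating the other unknown: ω₄ = r₂ω₂ sin(θ₂−θ₃) / [r₄ sin(θ₄−θ₃)].
Numerator sine = -0.40833; denominator sine = -0.43209.
Result = 0.211·2.094·(-0.40833) / (0.7267·(-0.43209)) = +0.57468 rad/s; magnitude 0.57468 rad/s.

0.575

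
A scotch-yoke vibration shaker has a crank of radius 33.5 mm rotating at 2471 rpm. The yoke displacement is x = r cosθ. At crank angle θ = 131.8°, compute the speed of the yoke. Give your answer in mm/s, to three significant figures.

ω = 258.8 rad/s (from 2471 rpm).
x = r cosθ ⇒ ẋ = −rω sinθ.
|v| = rω|sinθ| = 0.0335·258.8·|sin 131.8°| = 6.4622 m/s = 6462.2 mm/s.

6460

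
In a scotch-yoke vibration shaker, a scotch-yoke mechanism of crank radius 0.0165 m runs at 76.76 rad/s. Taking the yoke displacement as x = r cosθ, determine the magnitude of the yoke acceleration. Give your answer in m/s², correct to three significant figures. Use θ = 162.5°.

ω = 76.76 rad/s
x = r cosθ ⇒ ẍ = −rω² cosθ (ω constant).
|a| = rω²|cosθ| = 0.0165·(76.76)²·|cos 162.5°| = 92.72 m/s².

92.7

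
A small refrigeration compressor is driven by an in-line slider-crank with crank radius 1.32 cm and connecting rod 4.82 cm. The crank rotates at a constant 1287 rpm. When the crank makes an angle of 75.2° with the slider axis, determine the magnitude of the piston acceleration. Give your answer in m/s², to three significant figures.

2.38

ω = 2π·1287/60 = 134.8 rad/s
x(θ) = r cosθ + √(L² − r² sin²θ); with ω constant, a = ω²·d²x/dθ².
d²x/dθ² = −r cosθ − r²(cos2θ)/√u − r⁴ sin²2θ/(4u^{3/2}),  u = L² − r² sin²θ = 0.00216037 m².
Substituting r = 0.0132 m, L = 0.0482 m, θ = 75.2°: d²x/dθ² = -0.00013083 m.
a = ω²·d²x/dθ² = (134.8)²·(-0.00013083) = -2.3763 m/s²;  |a| = 2.3763 m/s².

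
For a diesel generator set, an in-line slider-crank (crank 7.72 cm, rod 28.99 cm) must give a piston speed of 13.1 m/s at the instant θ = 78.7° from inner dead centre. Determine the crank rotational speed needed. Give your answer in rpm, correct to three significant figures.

For an in-line slider-crank, |v_piston| = rω|sinθ|·[1 + r cosθ/√(L² − r² sin²θ)].
With r = 0.0772 m, L = 0.2899 m, θ = 78.7°: the bracketed kinematic factor |dx/dθ| = 0.079796 m.
ω = v/|dx/dθ| = 13.1/0.079796 = 164.17 rad/s.
N = 60ω/(2π) = 1567.7 rpm.

1570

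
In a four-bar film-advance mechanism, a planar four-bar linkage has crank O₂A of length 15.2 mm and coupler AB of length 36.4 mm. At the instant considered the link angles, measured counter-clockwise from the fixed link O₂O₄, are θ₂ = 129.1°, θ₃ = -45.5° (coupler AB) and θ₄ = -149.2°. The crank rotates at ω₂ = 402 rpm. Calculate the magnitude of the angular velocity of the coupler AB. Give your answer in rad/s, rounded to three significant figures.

ω₂ = 42.1 rad/s (from 402 rpm).
Differentiating the loop-closure r₂e^{iθ₂}+r₃e^{iθ₃}=r₁+r₄e^{iθ₄} gives r₂ω₂e^{iθ₂}+r₃ω₃e^{iθ₃}=r₄ω₄e^{iθ₄}.
Eliminating the other unknown: ω₃ = r₂ω₂ sin(θ₄−θ₂) / [r₃ sin(θ₃−θ₄)].
Numerator sine = +0.98953; denominator sine = +0.97155.
Result = 0.0152·42.1·(+0.98953) / (0.0364·(+0.97155)) = +17.904 rad/s; magnitude 17.904 rad/s.

17.9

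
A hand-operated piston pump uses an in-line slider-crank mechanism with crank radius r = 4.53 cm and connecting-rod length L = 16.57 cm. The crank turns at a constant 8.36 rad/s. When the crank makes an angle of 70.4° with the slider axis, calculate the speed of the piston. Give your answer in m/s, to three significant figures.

0.391

ω = 8.36 rad/s
For an in-line slider-crank, x = r cosθ + √(L² − r² sin²θ), so v = −rω sinθ·[1 + r cosθ/√(L² − r² sin²θ)].
With r = 0.0453 m, L = 0.1657 m, θ = 70.4°: √(L² − r² sin²θ) = 0.16011 m.
v = −0.0453·8.36·0.94206·[1 + 0.0453·0.33545/0.16011] = -0.39062 m/s.
|v| = 0.39062 m/s.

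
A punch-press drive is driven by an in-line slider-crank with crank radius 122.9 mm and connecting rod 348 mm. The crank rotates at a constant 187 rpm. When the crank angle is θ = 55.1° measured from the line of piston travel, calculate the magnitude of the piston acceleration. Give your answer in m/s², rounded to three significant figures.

ω = 2π·187/60 = 19.58 rad/s
x(θ) = r cosθ + √(L² − r² sin²θ); with ω constant, a = ω²·d²x/dθ².
d²x/dθ² = −r cosθ − r²(cos2θ)/√u − r⁴ sin²2θ/(4u^{3/2}),  u = L² − r² sin²θ = 0.110944 m².
Substituting r = 0.1229 m, L = 0.348 m, θ = 55.1°: d²x/dθ² = -0.056018 m.
a = ω²·d²x/dθ² = (19.58)²·(-0.056018) = -21.482 m/s²;  |a| = 21.482 m/s².

21.5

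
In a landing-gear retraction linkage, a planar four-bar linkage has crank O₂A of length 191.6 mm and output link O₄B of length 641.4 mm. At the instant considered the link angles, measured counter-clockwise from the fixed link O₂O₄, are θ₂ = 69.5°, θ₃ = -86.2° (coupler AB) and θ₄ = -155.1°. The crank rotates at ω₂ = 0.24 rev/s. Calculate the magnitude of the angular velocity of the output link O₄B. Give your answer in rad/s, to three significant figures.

ω₂ = 1.508 rad/s (from 0.24 rev/s).
Differentiating the loop-closure r₂e^{iθ₂}+r₃e^{iθ₃}=r₁+r₄e^{iθ₄} gives r₂ω₂e^{iθ₂}+r₃ω₃e^{iθ₃}=r₄ω₄e^{iθ₄}.
Eliminating the other unknown: ω₄ = r₂ω₂ sin(θ₂−θ₃) / [r₄ sin(θ₄−θ₃)].
Numerator sine = +0.41151; denominator sine = -0.93295.
Result = 0.1916·1.508·(+0.41151) / (0.6414·(-0.93295)) = -0.19869 rad/s; magnitude 0.19869 rad/s.

0.199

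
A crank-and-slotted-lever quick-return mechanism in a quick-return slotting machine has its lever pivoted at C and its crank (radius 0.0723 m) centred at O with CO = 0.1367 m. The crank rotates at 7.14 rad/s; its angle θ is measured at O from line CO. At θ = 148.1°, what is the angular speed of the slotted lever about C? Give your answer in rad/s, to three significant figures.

3.17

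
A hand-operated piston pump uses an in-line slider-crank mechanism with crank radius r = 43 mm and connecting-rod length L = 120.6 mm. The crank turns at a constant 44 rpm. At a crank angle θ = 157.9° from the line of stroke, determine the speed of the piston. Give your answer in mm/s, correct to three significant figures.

ω = 2π·44/60 = 4.608 rad/s
For an in-line slider-crank, x = r cosθ + √(L² − r² sin²θ), so v = −rω sinθ·[1 + r cosθ/√(L² − r² sin²θ)].
With r = 0.043 m, L = 0.1206 m, θ = 157.9°: √(L² − r² sin²θ) = 0.11951 m.
v = −0.043·4.608·0.37622·[1 + 0.043·-0.92653/0.11951] = -0.049692 m/s.
|v| = 0.049692 m/s = 49.692 mm/s.

49.7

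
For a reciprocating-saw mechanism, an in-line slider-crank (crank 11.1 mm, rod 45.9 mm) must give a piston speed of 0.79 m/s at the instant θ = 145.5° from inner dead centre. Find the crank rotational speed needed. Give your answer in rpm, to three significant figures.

For an in-line slider-crank, |v_piston| = rω|sinθ|·[1 + r cosθ/√(L² − r² sin²θ)].
With r = 0.0111 m, L = 0.0459 m, θ = 145.5°: the bracketed kinematic factor |dx/dθ| = 0.0050222 m.
ω = v/|dx/dθ| = 0.79/0.0050222 = 157.3 rad/s.
N = 60ω/(2π) = 1502.1 rpm.

1500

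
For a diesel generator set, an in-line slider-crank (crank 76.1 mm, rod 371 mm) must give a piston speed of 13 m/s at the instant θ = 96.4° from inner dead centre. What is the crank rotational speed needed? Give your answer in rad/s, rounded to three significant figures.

For an in-line slider-crank, |v_piston| = rω|sinθ|·[1 + r cosθ/√(L² − r² sin²θ)].
With r = 0.0761 m, L = 0.371 m, θ = 96.4°: the bracketed kinematic factor |dx/dθ| = 0.073859 m.
ω = v/|dx/dθ| = 13/0.073859 = 176.01 rad/s.

176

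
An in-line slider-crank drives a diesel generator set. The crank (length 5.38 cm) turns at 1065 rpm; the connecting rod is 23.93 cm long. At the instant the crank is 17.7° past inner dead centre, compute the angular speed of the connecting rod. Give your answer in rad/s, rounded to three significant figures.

23.9

ω = 111.5 rad/s (converted from 1065 rpm).
The rod makes angle φ with the slider axis where L sinφ = r sinθ; differentiating, L cosφ·φ̇ = r ω cosθ.
L cosφ = √(L² − r² sin²θ) = 0.23874 m.
|ω_rod| = r ω |cosθ| / √(L² − r² sin²θ) = 0.0538·111.5·0.95266/0.23874 = 23.943 rad/s.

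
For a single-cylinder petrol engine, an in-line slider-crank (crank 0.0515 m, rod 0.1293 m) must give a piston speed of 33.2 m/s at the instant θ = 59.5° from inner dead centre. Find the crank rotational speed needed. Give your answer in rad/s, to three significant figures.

616

For an in-line slider-crank, |v_piston| = rω|sinθ|·[1 + r cosθ/√(L² − r² sin²θ)].
With r = 0.0515 m, L = 0.1293 m, θ = 59.5°: the bracketed kinematic factor |dx/dθ| = 0.053924 m.
ω = v/|dx/dθ| = 33.2/0.053924 = 615.68 rad/s.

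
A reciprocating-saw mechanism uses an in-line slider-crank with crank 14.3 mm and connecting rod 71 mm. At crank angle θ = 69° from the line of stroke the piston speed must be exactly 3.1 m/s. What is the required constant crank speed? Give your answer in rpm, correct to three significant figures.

2070

For an in-line slider-crank, |v_piston| = rω|sinθ|·[1 + r cosθ/√(L² − r² sin²θ)].
With r = 0.0143 m, L = 0.071 m, θ = 69°: the bracketed kinematic factor |dx/dθ| = 0.014331 m.
ω = v/|dx/dθ| = 3.1/0.014331 = 216.31 rad/s.
N = 60ω/(2π) = 2065.6 rpm.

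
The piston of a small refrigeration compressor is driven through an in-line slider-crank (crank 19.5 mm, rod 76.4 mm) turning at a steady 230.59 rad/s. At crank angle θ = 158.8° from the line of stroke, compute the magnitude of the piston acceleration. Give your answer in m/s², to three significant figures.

768

ω = 230.6 rad/s
x(θ) = r cosθ + √(L² − r² sin²θ); with ω constant, a = ω²·d²x/dθ².
d²x/dθ² = −r cosθ − r²(cos2θ)/√u − r⁴ sin²2θ/(4u^{3/2}),  u = L² − r² sin²θ = 0.00578723 m².
Substituting r = 0.0195 m, L = 0.0764 m, θ = 158.8°: d²x/dθ² = +0.014452 m.
a = ω²·d²x/dθ² = (230.6)²·(+0.014452) = +768.43 m/s²;  |a| = 768.43 m/s².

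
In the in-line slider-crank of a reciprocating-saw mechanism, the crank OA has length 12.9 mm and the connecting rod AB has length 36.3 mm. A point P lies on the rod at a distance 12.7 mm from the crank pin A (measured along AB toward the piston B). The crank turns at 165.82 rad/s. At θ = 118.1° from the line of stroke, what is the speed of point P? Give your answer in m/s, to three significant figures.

1.89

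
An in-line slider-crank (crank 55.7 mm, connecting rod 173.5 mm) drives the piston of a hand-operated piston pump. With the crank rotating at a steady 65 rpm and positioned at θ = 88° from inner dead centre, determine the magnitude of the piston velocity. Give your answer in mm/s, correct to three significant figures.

383

ω = 2π·65/60 = 6.807 rad/s
For an in-line slider-crank, x = r cosθ + √(L² − r² sin²θ), so v = −rω sinθ·[1 + r cosθ/√(L² − r² sin²θ)].
With r = 0.0557 m, L = 0.1735 m, θ = 88°: √(L² − r² sin²θ) = 0.16433 m.
v = −0.0557·6.807·0.99939·[1 + 0.0557·0.03490/0.16433] = -0.38339 m/s.
|v| = 0.38339 m/s = 383.39 mm/s.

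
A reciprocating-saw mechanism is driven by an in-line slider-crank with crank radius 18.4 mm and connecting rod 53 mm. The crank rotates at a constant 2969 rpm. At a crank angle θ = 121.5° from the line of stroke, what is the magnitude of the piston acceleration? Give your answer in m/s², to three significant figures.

1210

ω = 2π·2969/60 = 310.9 rad/s
x(θ) = r cosθ + √(L² − r² sin²θ); with ω constant, a = ω²·d²x/dθ².
d²x/dθ² = −r cosθ − r²(cos2θ)/√u − r⁴ sin²2θ/(4u^{3/2}),  u = L² − r² sin²θ = 0.00256287 m².
Substituting r = 0.0184 m, L = 0.053 m, θ = 121.5°: d²x/dθ² = +0.012475 m.
a = ω²·d²x/dθ² = (310.9)²·(+0.012475) = +1205.9 m/s²;  |a| = 1205.9 m/s².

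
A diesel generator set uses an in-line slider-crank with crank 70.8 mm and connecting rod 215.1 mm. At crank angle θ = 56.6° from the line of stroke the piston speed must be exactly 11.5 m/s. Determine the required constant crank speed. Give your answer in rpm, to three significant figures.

For an in-line slider-crank, |v_piston| = rω|sinθ|·[1 + r cosθ/√(L² − r² sin²θ)].
With r = 0.0708 m, L = 0.2151 m, θ = 56.6°: the bracketed kinematic factor |dx/dθ| = 0.070246 m.
ω = v/|dx/dθ| = 11.5/0.070246 = 163.71 rad/s.
N = 60ω/(2π) = 1563.3 rpm.

1560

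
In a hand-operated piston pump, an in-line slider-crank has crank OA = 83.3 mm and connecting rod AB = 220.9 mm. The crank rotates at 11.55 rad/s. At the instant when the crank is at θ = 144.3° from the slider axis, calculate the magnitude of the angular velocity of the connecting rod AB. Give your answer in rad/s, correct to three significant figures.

3.63

ω = 11.55 rad/s
The rod makes angle φ with the slider axis where L sinφ = r sinθ; differentiating, L cosφ·φ̇ = r ω cosθ.
L cosφ = √(L² − r² sin²θ) = 0.21549 m.
|ω_rod| = r ω |cosθ| / √(L² − r² sin²θ) = 0.0833·11.55·0.81208/0.21549 = 3.6258 rad/s.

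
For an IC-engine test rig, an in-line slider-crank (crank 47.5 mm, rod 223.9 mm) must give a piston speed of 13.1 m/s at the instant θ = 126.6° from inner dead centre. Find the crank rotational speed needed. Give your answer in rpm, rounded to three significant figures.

3760

For an in-line slider-crank, |v_piston| = rω|sinθ|·[1 + r cosθ/√(L² − r² sin²θ)].
With r = 0.0475 m, L = 0.2239 m, θ = 126.6°: the bracketed kinematic factor |dx/dθ| = 0.033239 m.
ω = v/|dx/dθ| = 13.1/0.033239 = 394.12 rad/s.
N = 60ω/(2π) = 3763.5 rpm.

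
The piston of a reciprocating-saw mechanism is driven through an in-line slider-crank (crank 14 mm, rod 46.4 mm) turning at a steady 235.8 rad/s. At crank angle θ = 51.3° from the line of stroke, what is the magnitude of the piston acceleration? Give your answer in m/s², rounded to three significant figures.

440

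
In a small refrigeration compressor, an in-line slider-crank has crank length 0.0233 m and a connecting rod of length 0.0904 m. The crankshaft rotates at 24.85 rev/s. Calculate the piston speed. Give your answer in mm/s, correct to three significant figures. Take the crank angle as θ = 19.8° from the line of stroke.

ω = 2π·24.9 = 156.1 rad/s
For an in-line slider-crank, x = r cosθ + √(L² − r² sin²θ), so v = −rω sinθ·[1 + r cosθ/√(L² − r² sin²θ)].
With r = 0.0233 m, L = 0.0904 m, θ = 19.8°: √(L² − r² sin²θ) = 0.090055 m.
v = −0.0233·156.1·0.33874·[1 + 0.0233·0.94088/0.090055] = -1.5323 m/s.
|v| = 1.5323 m/s = 1532.3 mm/s.

1530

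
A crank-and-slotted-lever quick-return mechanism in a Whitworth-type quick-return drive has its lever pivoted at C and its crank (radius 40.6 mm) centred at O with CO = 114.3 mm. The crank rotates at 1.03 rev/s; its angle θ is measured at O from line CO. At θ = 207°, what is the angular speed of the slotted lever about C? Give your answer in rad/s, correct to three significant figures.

ω = 6.472 rad/s (from 1.03 rev/s).
Crank pin A relative to C: A = (d + r cosθ, r sinθ); lever angle φ = atan2(r sinθ, d + r cosθ).
Differentiating tanφ: φ̇ = rω(d cosθ + r)/(d² + r² + 2dr cosθ).
d² + r² + 2dr cosθ = |CA|² = 0.00644328 m²;  d cosθ + r = -0.061242 m.
|ω_lever| = |0.0406·6.472·-0.061242| / 0.00644328 = 2.4974 rad/s.

2.50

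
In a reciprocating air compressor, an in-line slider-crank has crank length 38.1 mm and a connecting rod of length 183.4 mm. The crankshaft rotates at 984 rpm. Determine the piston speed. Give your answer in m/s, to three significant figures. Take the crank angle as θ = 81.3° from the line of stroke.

4.01

ω = 2π·984/60 = 103 rad/s
For an in-line slider-crank, x = r cosθ + √(L² − r² sin²θ), so v = −rω sinθ·[1 + r cosθ/√(L² − r² sin²θ)].
With r = 0.0381 m, L = 0.1834 m, θ = 81.3°: √(L² − r² sin²θ) = 0.17949 m.
v = −0.0381·103·0.98849·[1 + 0.0381·0.15126/0.17949] = -4.0054 m/s.
|v| = 4.0054 m/s.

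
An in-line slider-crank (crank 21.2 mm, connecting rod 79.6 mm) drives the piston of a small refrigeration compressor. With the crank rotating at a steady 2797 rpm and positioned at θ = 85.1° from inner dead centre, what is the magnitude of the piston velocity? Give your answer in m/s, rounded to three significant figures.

6.33

ω = 2π·2797/60 = 292.9 rad/s
For an in-line slider-crank, x = r cosθ + √(L² − r² sin²θ), so v = −rω sinθ·[1 + r cosθ/√(L² − r² sin²θ)].
With r = 0.0212 m, L = 0.0796 m, θ = 85.1°: √(L² − r² sin²θ) = 0.076746 m.
v = −0.0212·292.9·0.99635·[1 + 0.0212·0.08542/0.076746] = -6.3328 m/s.
|v| = 6.3328 m/s.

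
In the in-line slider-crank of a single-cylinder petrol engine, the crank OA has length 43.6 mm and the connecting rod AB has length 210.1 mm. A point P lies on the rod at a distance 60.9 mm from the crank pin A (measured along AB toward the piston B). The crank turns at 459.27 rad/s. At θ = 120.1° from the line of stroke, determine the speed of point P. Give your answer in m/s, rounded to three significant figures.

ω = 459.3 rad/s.  Crank-pin speed |V_A| = rω = 20.024 m/s, perpendicular to OA.
Rod angle: sinφ = −(r/L) sinθ ⇒ φ = -10.343°; ω_rod = −rω cosθ/√(L²−r²sin²θ) = +48.587 rad/s.
V_P = V_A + ω_rod × AP, with AP = 0.0609 m along the rod.
Components: V_Px = −rω sinθ − a·ω_rod·sinφ = -16.793 m/s;  V_Py = rω cosθ + a·ω_rod·cosφ = -7.1314 m/s.
|V_P| = √(V_Px² + V_Py²) = 18.244 m/s.

18.2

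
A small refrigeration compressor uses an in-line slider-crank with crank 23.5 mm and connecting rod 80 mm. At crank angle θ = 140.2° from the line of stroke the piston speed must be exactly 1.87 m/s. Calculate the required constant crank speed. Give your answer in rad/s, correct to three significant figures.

161

For an in-line slider-crank, |v_piston| = rω|sinθ|·[1 + r cosθ/√(L² − r² sin²θ)].
With r = 0.0235 m, L = 0.08 m, θ = 140.2°: the bracketed kinematic factor |dx/dθ| = 0.011586 m.
ω = v/|dx/dθ| = 1.87/0.011586 = 161.4 rad/s.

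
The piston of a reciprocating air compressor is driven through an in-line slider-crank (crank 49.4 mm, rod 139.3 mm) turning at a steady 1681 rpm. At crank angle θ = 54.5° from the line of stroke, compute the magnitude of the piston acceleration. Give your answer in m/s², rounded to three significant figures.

722

ω = 2π·1681/60 = 176 rad/s
x(θ) = r cosθ + √(L² − r² sin²θ); with ω constant, a = ω²·d²x/dθ².
d²x/dθ² = −r cosθ − r²(cos2θ)/√u − r⁴ sin²2θ/(4u^{3/2}),  u = L² − r² sin²θ = 0.0177871 m².
Substituting r = 0.0494 m, L = 0.1393 m, θ = 54.5°: d²x/dθ² = -0.023291 m.
a = ω²·d²x/dθ² = (176)²·(-0.023291) = -721.73 m/s²;  |a| = 721.73 m/s².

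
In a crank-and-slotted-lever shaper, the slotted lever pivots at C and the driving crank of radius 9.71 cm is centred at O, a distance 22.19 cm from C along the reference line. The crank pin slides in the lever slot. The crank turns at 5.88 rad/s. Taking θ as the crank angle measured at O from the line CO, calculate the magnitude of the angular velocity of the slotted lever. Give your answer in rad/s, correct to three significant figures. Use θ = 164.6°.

ω = 5.88 rad/s
Crank pin A relative to C: A = (d + r cosθ, r sinθ); lever angle φ = atan2(r sinθ, d + r cosθ).
Differentiating tanφ: φ̇ = rω(d cosθ + r)/(d² + r² + 2dr cosθ).
d² + r² + 2dr cosθ = |CA|² = 0.0171223 m²;  d cosθ + r = -0.11683 m.
|ω_lever| = |0.0971·5.88·-0.11683| / 0.0171223 = 3.8958 rad/s.

3.90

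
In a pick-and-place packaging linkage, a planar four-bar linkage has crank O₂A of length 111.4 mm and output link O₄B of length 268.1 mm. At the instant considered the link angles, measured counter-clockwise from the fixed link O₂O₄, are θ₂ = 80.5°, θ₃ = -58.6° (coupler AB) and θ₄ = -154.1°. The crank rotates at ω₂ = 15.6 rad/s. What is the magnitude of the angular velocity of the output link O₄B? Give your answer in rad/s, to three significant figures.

4.26

ω₂ = 15.6 rad/s
Differentiating the loop-closure r₂e^{iθ₂}+r₃e^{iθ₃}=r₁+r₄e^{iθ₄} gives r₂ω₂e^{iθ₂}+r₃ω₃e^{iθ₃}=r₄ω₄e^{iθ₄}.
Eliminating the other unknown: ω₄ = r₂ω₂ sin(θ₂−θ₃) / [r₄ sin(θ₄−θ₃)].
Numerator sine = +0.65474; denominator sine = -0.99540.
Result = 0.1114·15.6·(+0.65474) / (0.2681·(-0.99540)) = -4.2637 rad/s; magnitude 4.2637 rad/s.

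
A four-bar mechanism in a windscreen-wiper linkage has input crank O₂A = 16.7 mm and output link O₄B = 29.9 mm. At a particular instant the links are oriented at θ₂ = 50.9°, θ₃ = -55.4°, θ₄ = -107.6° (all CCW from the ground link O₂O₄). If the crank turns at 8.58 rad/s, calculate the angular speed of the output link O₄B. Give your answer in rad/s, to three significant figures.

5.82

ω₂ = 8.58 rad/s
Differentiating the loop-closure r₂e^{iθ₂}+r₃e^{iθ₃}=r₁+r₄e^{iθ₄} gives r₂ω₂e^{iθ₂}+r₃ω₃e^{iθ₃}=r₄ω₄e^{iθ₄}.
Eliminating the other unknown: ω₄ = r₂ω₂ sin(θ₂−θ₃) / [r₄ sin(θ₄−θ₃)].
Numerator sine = +0.95981; denominator sine = -0.79016.
Result = 0.0167·8.58·(+0.95981) / (0.0299·(-0.79016)) = -5.8211 rad/s; magnitude 5.8211 rad/s.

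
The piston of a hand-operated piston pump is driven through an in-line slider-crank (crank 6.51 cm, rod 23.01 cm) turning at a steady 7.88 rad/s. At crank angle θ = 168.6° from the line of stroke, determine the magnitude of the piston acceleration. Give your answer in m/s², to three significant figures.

2.90

ω = 7.88 rad/s
x(θ) = r cosθ + √(L² − r² sin²θ); with ω constant, a = ω²·d²x/dθ².
d²x/dθ² = −r cosθ − r²(cos2θ)/√u − r⁴ sin²2θ/(4u^{3/2}),  u = L² − r² sin²θ = 0.0527804 m².
Substituting r = 0.0651 m, L = 0.2301 m, θ = 168.6°: d²x/dθ² = +0.046754 m.
a = ω²·d²x/dθ² = (7.88)²·(+0.046754) = +2.9032 m/s²;  |a| = 2.9032 m/s².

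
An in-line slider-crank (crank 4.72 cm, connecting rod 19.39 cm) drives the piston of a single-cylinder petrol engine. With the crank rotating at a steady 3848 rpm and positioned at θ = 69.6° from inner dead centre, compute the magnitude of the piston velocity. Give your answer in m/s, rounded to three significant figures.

19.4

ω = 2π·3848/60 = 403 rad/s
For an in-line slider-crank, x = r cosθ + √(L² − r² sin²θ), so v = −rω sinθ·[1 + r cosθ/√(L² − r² sin²θ)].
With r = 0.0472 m, L = 0.1939 m, θ = 69.6°: √(L² − r² sin²θ) = 0.18879 m.
v = −0.0472·403·0.93728·[1 + 0.0472·0.34857/0.18879] = -19.381 m/s.
|v| = 19.381 m/s.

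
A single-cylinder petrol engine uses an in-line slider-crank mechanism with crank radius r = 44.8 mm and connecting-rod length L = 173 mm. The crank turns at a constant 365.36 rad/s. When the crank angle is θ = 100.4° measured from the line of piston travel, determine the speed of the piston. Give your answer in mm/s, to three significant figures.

ω = 365.4 rad/s
For an in-line slider-crank, x = r cosθ + √(L² − r² sin²θ), so v = −rω sinθ·[1 + r cosθ/√(L² − r² sin²θ)].
With r = 0.0448 m, L = 0.173 m, θ = 100.4°: √(L² − r² sin²θ) = 0.16729 m.
v = −0.0448·365.4·0.98357·[1 + 0.0448·-0.18052/0.16729] = -15.321 m/s.
|v| = 15.321 m/s = 15321 mm/s.

15300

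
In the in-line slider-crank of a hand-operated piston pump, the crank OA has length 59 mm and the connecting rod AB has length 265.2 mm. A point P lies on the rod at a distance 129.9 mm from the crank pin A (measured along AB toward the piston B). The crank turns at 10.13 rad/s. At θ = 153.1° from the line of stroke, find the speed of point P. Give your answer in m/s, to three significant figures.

0.365

ω = 10.13 rad/s.  Crank-pin speed |V_A| = rω = 0.59767 m/s, perpendicular to OA.
Rod angle: sinφ = −(r/L) sinθ ⇒ φ = -5.777°; ω_rod = −rω cosθ/√(L²−r²sin²θ) = +2.0201 rad/s.
V_P = V_A + ω_rod × AP, with AP = 0.1299 m along the rod.
Components: V_Px = −rω sinθ − a·ω_rod·sinφ = -0.24399 m/s;  V_Py = rω cosθ + a·ω_rod·cosφ = -0.27193 m/s.
|V_P| = √(V_Px² + V_Py²) = 0.36535 m/s.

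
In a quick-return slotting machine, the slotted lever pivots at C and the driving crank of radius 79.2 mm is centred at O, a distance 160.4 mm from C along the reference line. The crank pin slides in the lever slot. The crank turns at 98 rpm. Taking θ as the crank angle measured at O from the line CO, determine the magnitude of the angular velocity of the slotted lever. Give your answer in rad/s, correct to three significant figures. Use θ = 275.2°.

2.22

ω = 10.26 rad/s (from 98 rpm).
Crank pin A relative to C: A = (d + r cosθ, r sinθ); lever angle φ = atan2(r sinθ, d + r cosθ).
Differentiating tanφ: φ̇ = rω(d cosθ + r)/(d² + r² + 2dr cosθ).
d² + r² + 2dr cosθ = |CA|² = 0.0343035 m²;  d cosθ + r = +0.093737 m.
|ω_lever| = |0.0792·10.26·+0.093737| / 0.0343035 = 2.221 rad/s.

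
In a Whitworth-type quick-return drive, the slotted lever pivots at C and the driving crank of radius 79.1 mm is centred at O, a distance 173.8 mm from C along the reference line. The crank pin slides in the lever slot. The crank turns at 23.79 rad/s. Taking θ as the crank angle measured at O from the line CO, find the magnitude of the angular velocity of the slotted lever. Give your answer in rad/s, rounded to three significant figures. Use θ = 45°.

ω = 23.79 rad/s
Crank pin A relative to C: A = (d + r cosθ, r sinθ); lever angle φ = atan2(r sinθ, d + r cosθ).
Differentiating tanφ: φ̇ = rω(d cosθ + r)/(d² + r² + 2dr cosθ).
d² + r² + 2dr cosθ = |CA|² = 0.0559053 m²;  d cosθ + r = +0.202 m.
|ω_lever| = |0.0791·23.79·+0.202| / 0.0559053 = 6.7992 rad/s.

6.80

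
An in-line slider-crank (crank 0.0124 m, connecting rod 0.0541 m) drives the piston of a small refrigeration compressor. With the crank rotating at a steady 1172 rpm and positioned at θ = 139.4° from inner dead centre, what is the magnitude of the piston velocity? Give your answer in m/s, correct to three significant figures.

ω = 2π·1172/60 = 122.7 rad/s
For an in-line slider-crank, x = r cosθ + √(L² − r² sin²θ), so v = −rω sinθ·[1 + r cosθ/√(L² − r² sin²θ)].
With r = 0.0124 m, L = 0.0541 m, θ = 139.4°: √(L² − r² sin²θ) = 0.053495 m.
v = −0.0124·122.7·0.65077·[1 + 0.0124·-0.75927/0.053495] = -0.81609 m/s.
|v| = 0.81609 m/s.

0.816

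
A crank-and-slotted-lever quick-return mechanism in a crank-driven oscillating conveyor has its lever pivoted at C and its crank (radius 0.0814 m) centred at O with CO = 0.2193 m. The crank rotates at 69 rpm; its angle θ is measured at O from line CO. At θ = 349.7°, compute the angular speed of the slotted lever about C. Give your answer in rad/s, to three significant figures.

ω = 7.226 rad/s (from 69 rpm).
Crank pin A relative to C: A = (d + r cosθ, r sinθ); lever angle φ = atan2(r sinθ, d + r cosθ).
Differentiating tanφ: φ̇ = rω(d cosθ + r)/(d² + r² + 2dr cosθ).
d² + r² + 2dr cosθ = |CA|² = 0.0898452 m²;  d cosθ + r = +0.29717 m.
|ω_lever| = |0.0814·7.226·+0.29717| / 0.0898452 = 1.9454 rad/s.

1.95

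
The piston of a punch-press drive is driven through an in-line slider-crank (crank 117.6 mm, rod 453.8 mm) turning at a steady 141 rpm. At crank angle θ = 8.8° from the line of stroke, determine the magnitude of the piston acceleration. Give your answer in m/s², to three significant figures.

31.7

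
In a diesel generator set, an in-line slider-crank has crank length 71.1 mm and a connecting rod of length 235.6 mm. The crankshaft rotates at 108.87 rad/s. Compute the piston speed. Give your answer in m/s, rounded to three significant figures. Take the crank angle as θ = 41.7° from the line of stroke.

ω = 108.9 rad/s
For an in-line slider-crank, x = r cosθ + √(L² − r² sin²θ), so v = −rω sinθ·[1 + r cosθ/√(L² − r² sin²θ)].
With r = 0.0711 m, L = 0.2356 m, θ = 41.7°: √(L² − r² sin²θ) = 0.2308 m.
v = −0.0711·108.9·0.66523·[1 + 0.0711·0.74664/0.2308] = -6.3337 m/s.
|v| = 6.3337 m/s.

6.33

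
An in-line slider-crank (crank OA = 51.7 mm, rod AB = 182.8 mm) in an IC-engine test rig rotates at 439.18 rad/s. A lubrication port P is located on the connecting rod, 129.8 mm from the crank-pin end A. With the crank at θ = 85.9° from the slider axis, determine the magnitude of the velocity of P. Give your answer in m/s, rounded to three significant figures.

ω = 439.2 rad/s.  Crank-pin speed |V_A| = rω = 22.706 m/s, perpendicular to OA.
Rod angle: sinφ = −(r/L) sinθ ⇒ φ = -16.386°; ω_rod = −rω cosθ/√(L²−r²sin²θ) = -9.2567 rad/s.
V_P = V_A + ω_rod × AP, with AP = 0.1298 m along the rod.
Components: V_Px = −rω sinθ − a·ω_rod·sinφ = -22.986 m/s;  V_Py = rω cosθ + a·ω_rod·cosφ = +0.47068 m/s.
|V_P| = √(V_Px² + V_Py²) = 22.991 m/s.

23.0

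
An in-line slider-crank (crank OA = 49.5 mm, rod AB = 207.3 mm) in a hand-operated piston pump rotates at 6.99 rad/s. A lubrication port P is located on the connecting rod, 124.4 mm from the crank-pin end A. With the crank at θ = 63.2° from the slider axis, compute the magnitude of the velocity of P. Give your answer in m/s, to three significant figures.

ω = 6.99 rad/s.  Crank-pin speed |V_A| = rω = 0.34601 m/s, perpendicular to OA.
Rod angle: sinφ = −(r/L) sinθ ⇒ φ = -12.306°; ω_rod = −rω cosθ/√(L²−r²sin²θ) = -0.77026 rad/s.
V_P = V_A + ω_rod × AP, with AP = 0.1244 m along the rod.
Components: V_Px = −rω sinθ − a·ω_rod·sinφ = -0.32926 m/s;  V_Py = rω cosθ + a·ω_rod·cosφ = +0.062387 m/s.
|V_P| = √(V_Px² + V_Py²) = 0.33512 m/s.

0.335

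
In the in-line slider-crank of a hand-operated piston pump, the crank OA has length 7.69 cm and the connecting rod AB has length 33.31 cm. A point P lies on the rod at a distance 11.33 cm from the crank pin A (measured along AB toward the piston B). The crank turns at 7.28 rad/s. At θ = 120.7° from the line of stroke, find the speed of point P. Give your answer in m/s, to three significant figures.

0.499

ω = 7.28 rad/s.  Crank-pin speed |V_A| = rω = 0.55983 m/s, perpendicular to OA.
Rod angle: sinφ = −(r/L) sinθ ⇒ φ = -11.450°; ω_rod = −rω cosθ/√(L²−r²sin²θ) = +0.87548 rad/s.
V_P = V_A + ω_rod × AP, with AP = 0.1133 m along the rod.
Components: V_Px = −rω sinθ − a·ω_rod·sinφ = -0.46168 m/s;  V_Py = rω cosθ + a·ω_rod·cosφ = -0.1886 m/s.
|V_P| = √(V_Px² + V_Py²) = 0.49872 m/s.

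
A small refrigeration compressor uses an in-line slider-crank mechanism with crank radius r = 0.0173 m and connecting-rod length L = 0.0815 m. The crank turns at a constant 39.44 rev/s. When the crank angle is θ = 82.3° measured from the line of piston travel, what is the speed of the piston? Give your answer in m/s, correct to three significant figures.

ω = 2π·39.4 = 247.8 rad/s
For an in-line slider-crank, x = r cosθ + √(L² − r² sin²θ), so v = −rω sinθ·[1 + r cosθ/√(L² − r² sin²θ)].
With r = 0.0173 m, L = 0.0815 m, θ = 82.3°: √(L² − r² sin²θ) = 0.079676 m.
v = −0.0173·247.8·0.99098·[1 + 0.0173·0.13399/0.079676] = -4.372 m/s.
|v| = 4.372 m/s.

4.37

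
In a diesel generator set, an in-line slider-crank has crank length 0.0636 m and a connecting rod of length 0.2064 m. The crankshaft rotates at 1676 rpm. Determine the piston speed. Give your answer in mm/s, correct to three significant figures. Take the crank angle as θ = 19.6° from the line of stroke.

4840

ω = 2π·1676/60 = 175.5 rad/s
For an in-line slider-crank, x = r cosθ + √(L² − r² sin²θ), so v = −rω sinθ·[1 + r cosθ/√(L² − r² sin²θ)].
With r = 0.0636 m, L = 0.2064 m, θ = 19.6°: √(L² − r² sin²θ) = 0.20529 m.
v = −0.0636·175.5·0.33545·[1 + 0.0636·0.94206/0.20529] = -4.8373 m/s.
|v| = 4.8373 m/s = 4837.3 mm/s.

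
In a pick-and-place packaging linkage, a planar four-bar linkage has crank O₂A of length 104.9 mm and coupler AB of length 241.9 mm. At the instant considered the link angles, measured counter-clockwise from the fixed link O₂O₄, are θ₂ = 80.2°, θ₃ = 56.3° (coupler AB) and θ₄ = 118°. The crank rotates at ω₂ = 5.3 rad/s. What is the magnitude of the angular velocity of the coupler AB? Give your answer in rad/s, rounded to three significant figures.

1.60

ω₂ = 5.3 rad/s
Differentiating the loop-closure r₂e^{iθ₂}+r₃e^{iθ₃}=r₁+r₄e^{iθ₄} gives r₂ω₂e^{iθ₂}+r₃ω₃e^{iθ₃}=r₄ω₄e^{iθ₄}.
Eliminating the other unknown: ω₃ = r₂ω₂ sin(θ₄−θ₂) / [r₃ sin(θ₃−θ₄)].
Numerator sine = +0.61291; denominator sine = -0.88048.
Result = 0.1049·5.3·(+0.61291) / (0.2419·(-0.88048)) = -1.5999 rad/s; magnitude 1.5999 rad/s.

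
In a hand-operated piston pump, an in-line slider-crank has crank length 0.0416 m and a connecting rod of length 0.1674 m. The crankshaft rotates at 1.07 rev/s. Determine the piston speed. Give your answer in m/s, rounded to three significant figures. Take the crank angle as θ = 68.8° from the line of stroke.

ω = 2π·1.07 = 6.723 rad/s
For an in-line slider-crank, x = r cosθ + √(L² − r² sin²θ), so v = −rω sinθ·[1 + r cosθ/√(L² − r² sin²θ)].
With r = 0.0416 m, L = 0.1674 m, θ = 68.8°: √(L² − r² sin²θ) = 0.16285 m.
v = −0.0416·6.723·0.93232·[1 + 0.0416·0.36162/0.16285] = -0.28484 m/s.
|v| = 0.28484 m/s.

0.285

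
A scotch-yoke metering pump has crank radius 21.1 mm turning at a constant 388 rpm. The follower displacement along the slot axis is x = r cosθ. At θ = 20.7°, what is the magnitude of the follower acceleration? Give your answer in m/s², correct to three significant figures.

32.6

ω = 40.63 rad/s (from 388 rpm).
x = r cosθ ⇒ ẍ = −rω² cosθ (ω constant).
|a| = rω²|cosθ| = 0.0211·(40.63)²·|cos 20.7°| = 32.585 m/s².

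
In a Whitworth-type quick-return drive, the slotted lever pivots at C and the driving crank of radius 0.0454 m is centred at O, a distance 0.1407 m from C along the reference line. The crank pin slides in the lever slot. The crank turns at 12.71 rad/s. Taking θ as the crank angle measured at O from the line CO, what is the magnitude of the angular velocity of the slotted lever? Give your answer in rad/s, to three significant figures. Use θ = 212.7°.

ω = 12.71 rad/s
Crank pin A relative to C: A = (d + r cosθ, r sinθ); lever angle φ = atan2(r sinθ, d + r cosθ).
Differentiating tanφ: φ̇ = rω(d cosθ + r)/(d² + r² + 2dr cosθ).
d² + r² + 2dr cosθ = |CA|² = 0.0111069 m²;  d cosθ + r = -0.073001 m.
|ω_lever| = |0.0454·12.71·-0.073001| / 0.0111069 = 3.7926 rad/s.

3.79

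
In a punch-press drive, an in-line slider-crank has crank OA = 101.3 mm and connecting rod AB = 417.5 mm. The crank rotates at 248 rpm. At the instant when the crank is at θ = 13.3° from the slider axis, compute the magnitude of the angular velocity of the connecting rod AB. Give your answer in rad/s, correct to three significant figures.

ω = 25.97 rad/s (converted from 248 rpm).
The rod makes angle φ with the slider axis where L sinφ = r sinθ; differentiating, L cosφ·φ̇ = r ω cosθ.
L cosφ = √(L² − r² sin²θ) = 0.41685 m.
|ω_rod| = r ω |cosθ| / √(L² − r² sin²θ) = 0.1013·25.97·0.97318/0.41685 = 6.1419 rad/s.

6.14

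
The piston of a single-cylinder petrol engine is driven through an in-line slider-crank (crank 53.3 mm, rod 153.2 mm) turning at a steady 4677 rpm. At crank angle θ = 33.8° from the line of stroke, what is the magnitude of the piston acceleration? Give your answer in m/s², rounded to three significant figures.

12500

ω = 2π·4677/60 = 489.8 rad/s
x(θ) = r cosθ + √(L² − r² sin²θ); with ω constant, a = ω²·d²x/dθ².
d²x/dθ² = −r cosθ − r²(cos2θ)/√u − r⁴ sin²2θ/(4u^{3/2}),  u = L² − r² sin²θ = 0.0225911 m².
Substituting r = 0.0533 m, L = 0.1532 m, θ = 33.8°: d²x/dθ² = -0.052002 m.
a = ω²·d²x/dθ² = (489.8)²·(-0.052002) = -12474 m/s²;  |a| = 12474 m/s².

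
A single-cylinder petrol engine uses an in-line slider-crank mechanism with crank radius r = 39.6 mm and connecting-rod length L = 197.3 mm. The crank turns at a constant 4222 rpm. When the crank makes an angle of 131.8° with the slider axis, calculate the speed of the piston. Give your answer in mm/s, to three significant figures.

11300

ω = 2π·4222/60 = 442.1 rad/s
For an in-line slider-crank, x = r cosθ + √(L² − r² sin²θ), so v = −rω sinθ·[1 + r cosθ/√(L² − r² sin²θ)].
With r = 0.0396 m, L = 0.1973 m, θ = 131.8°: √(L² − r² sin²θ) = 0.19508 m.
v = −0.0396·442.1·0.74548·[1 + 0.0396·-0.66653/0.19508] = -11.286 m/s.
|v| = 11.286 m/s = 11286 mm/s.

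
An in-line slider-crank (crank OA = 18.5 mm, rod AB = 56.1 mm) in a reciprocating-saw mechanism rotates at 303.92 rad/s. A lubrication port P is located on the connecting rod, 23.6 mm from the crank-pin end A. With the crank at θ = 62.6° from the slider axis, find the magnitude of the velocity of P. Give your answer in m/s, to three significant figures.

5.53

ω = 303.9 rad/s.  Crank-pin speed |V_A| = rω = 5.6225 m/s, perpendicular to OA.
Rod angle: sinφ = −(r/L) sinθ ⇒ φ = -17.024°; ω_rod = −rω cosθ/√(L²−r²sin²θ) = -48.236 rad/s.
V_P = V_A + ω_rod × AP, with AP = 0.0236 m along the rod.
Components: V_Px = −rω sinθ − a·ω_rod·sinφ = -5.325 m/s;  V_Py = rω cosθ + a·ω_rod·cosφ = +1.499 m/s.
|V_P| = √(V_Px² + V_Py²) = 5.532 m/s.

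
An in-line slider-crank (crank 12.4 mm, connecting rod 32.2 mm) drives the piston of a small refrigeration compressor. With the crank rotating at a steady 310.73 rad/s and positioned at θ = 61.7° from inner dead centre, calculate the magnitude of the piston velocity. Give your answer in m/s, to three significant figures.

ω = 310.7 rad/s
For an in-line slider-crank, x = r cosθ + √(L² − r² sin²θ), so v = −rω sinθ·[1 + r cosθ/√(L² − r² sin²θ)].
With r = 0.0124 m, L = 0.0322 m, θ = 61.7°: √(L² − r² sin²θ) = 0.030293 m.
v = −0.0124·310.7·0.88048·[1 + 0.0124·0.47409/0.030293] = -4.0509 m/s.
|v| = 4.0509 m/s.

4.05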